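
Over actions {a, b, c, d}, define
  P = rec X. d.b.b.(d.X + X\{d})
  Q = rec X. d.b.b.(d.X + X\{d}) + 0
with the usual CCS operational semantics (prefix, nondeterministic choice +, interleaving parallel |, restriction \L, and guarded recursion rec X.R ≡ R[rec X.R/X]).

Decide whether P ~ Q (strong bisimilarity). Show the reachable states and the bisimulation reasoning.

bisimilar

Reachable graph of P (4 states):
  p0 = rec X. d.b.b.(d.X + X\{d}) ⊢ —d→ p1
  p1 = b.b.(d.(rec X. d.b.b.(d.X + X\{d})) + (rec X. d.b.b.(d.X + X\{d}))\{d}) ⊢ —b→ p2
  p2 = b.(d.(rec X. d.b.b.(d.X + X\{d})) + (rec X. d.b.b.(d.X + X\{d}))\{d}) ⊢ —b→ p3
  p3 = d.(rec X. d.b.b.(d.X + X\{d})) + (rec X. d.b.b.(d.X + X\{d}))\{d} ⊢ —d→ p0
Reachable graph of Q (4 states):
  q0 = rec X. d.b.b.(d.X + X\{d}) + 0 ⊢ —d→ q1
  q1 = b.b.(d.(rec X. d.b.b.(d.X + X\{d}) + 0) + (rec X. d.b.b.(d.X + X\{d}) + 0)\{d}) ⊢ —b→ q2
  q2 = b.(d.(rec X. d.b.b.(d.X + X\{d}) + 0) + (rec X. d.b.b.(d.X + X\{d}) + 0)\{d}) ⊢ —b→ q3
  q3 = d.(rec X. d.b.b.(d.X + X\{d}) + 0) + (rec X. d.b.b.(d.X + X\{d}) + 0)\{d} ⊢ —d→ q0
Coarsest stable partition (strong bisimilarity classes):
  B0 = {p0, q0}
  B1 = {p1, q1}
  B2 = {p2, q2}
  B3 = {p3, q3}
p0 ∈ B0, q0 ∈ B0 → same block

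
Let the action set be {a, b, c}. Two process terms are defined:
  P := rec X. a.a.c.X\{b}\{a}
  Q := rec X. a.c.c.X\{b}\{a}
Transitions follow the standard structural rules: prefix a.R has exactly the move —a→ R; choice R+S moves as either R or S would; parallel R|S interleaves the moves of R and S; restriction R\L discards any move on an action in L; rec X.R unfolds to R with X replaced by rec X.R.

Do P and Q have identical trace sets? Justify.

traces(P) ≠ traces(Q) — witness ⟨aa⟩

P's transition system — 4 states:
  u0 = rec X. a.a.c.X\{b}\{a} has moves --a--▸ u1
  u1 = a.c.(rec X. a.a.c.X\{b}\{a})\{b}\{a} has moves --a--▸ u2
  u2 = c.(rec X. a.a.c.X\{b}\{a})\{b}\{a} has moves --c--▸ u3
  u3 = (rec X. a.a.c.X\{b}\{a})\{b}\{a} has moves deadlocked
Q's transition system — 4 states:
  v0 = rec X. a.c.c.X\{b}\{a} has moves --a--▸ v1
  v1 = c.c.(rec X. a.c.c.X\{b}\{a})\{b}\{a} has moves --c--▸ v2
  v2 = c.(rec X. a.c.c.X\{b}\{a})\{b}\{a} has moves --c--▸ v3
  v3 = (rec X. a.c.c.X\{b}\{a})\{b}\{a} has moves deadlocked
Trace ⟨aa⟩ through P, begin at {u0}:
  [1] a ⇒ {u1}
  [2] a ⇒ {u2}
  ✓ P
Trace ⟨aa⟩ through Q, begin at {v0}:
  [1] a ⇒ {v1}
  [2] a ⇒ ∅ (Q stuck)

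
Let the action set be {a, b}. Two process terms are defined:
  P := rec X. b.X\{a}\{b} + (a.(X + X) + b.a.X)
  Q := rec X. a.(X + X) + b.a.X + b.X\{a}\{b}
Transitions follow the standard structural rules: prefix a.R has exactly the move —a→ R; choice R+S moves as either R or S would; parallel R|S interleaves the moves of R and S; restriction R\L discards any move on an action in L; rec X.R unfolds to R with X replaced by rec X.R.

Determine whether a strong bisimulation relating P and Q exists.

YES

LTS(P): 4 reachable states
  p0 = rec X. b.X\{a}\{b} + (a.(X + X) + b.a.X) has moves ··a··> p1, ··b··> p2, ··b··> p3
  p1 = (rec X. b.X\{a}\{b} + (a.(X + X) + b.a.X)) + (rec X. b.X\{a}\{b} + (a.(X + X) + b.a.X)) has moves ··a··> p1, ··b··> p2, ··b··> p3
  p2 = (rec X. b.X\{a}\{b} + (a.(X + X) + b.a.X))\{a}\{b} has moves ·
  p3 = a.(rec X. b.X\{a}\{b} + (a.(X + X) + b.a.X)) has moves ··a··> p0
LTS(Q): 4 reachable states
  q0 = rec X. a.(X + X) + b.a.X + b.X\{a}\{b} has moves ··a··> q1, ··b··> q2, ··b··> q3
  q1 = (rec X. a.(X + X) + b.a.X + b.X\{a}\{b}) + (rec X. a.(X + X) + b.a.X + b.X\{a}\{b}) has moves ··a··> q1, ··b··> q2, ··b··> q3
  q2 = (rec X. a.(X + X) + b.a.X + b.X\{a}\{b})\{a}\{b} has moves ·
  q3 = a.(rec X. a.(X + X) + b.a.X + b.X\{a}\{b}) has moves ··a··> q0
Partition-refinement fixed point:
  B0 = {p0, p1, q0, q1}
  B1 = {p2, q2}
  B2 = {p3, q3}
p0 ∈ B0, q0 ∈ B0 → same block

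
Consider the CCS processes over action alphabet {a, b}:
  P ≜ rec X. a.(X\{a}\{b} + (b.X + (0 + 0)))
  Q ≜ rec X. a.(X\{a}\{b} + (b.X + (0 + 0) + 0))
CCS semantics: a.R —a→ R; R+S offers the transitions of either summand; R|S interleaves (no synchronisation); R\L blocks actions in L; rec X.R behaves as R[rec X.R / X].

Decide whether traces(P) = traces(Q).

Reachable graph of P (2 states):
  s0 = rec X. a.(X\{a}\{b} + (b.X + (0 + 0))) has moves —a→ s1
  s1 = (rec X. a.(X\{a}\{b} + (b.X + (0 + 0))))\{a}\{b} + (b.(rec X. a.(X\{a}\{b} + (b.X + (0 + 0)))) + (0 + 0)) has moves —b→ s0
Reachable graph of Q (2 states):
  t0 = rec X. a.(X\{a}\{b} + (b.X + (0 + 0) + 0)) has moves —a→ t1
  t1 = (rec X. a.(X\{a}\{b} + (b.X + (0 + 0) + 0)))\{a}\{b} + (b.(rec X. a.(X\{a}\{b} + (b.X + (0 + 0) + 0))) + (0 + 0) + 0) has moves —b→ t0
Bisimilarity quotient blocks:
  B0 = {s0, t0}
  B1 = {s1, t1}
s0 ∈ B0, t0 ∈ B0 → same block
Bisimilar ⇒ trace-equivalent.

trace-equivalent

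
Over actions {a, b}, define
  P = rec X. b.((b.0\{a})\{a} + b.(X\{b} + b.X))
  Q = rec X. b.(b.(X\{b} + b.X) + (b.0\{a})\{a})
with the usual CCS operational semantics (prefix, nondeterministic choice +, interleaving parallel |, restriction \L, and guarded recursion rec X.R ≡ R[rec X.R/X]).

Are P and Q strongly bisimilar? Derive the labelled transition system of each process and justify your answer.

bisimilar

P's transition system — 4 states:
  s0 = rec X. b.((b.0\{a})\{a} + b.(X\{b} + b.X)) → ··b··> s1
  s1 = (b.0\{a})\{a} + b.((rec X. b.((b.0\{a})\{a} + b.(X\{b} + b.X)))\{b} + b.(rec X. b.((b.0\{a})\{a} + b.(X\{b} + b.X)))) → ··b··> s2, ··b··> s3
  s2 = (rec X. b.((b.0\{a})\{a} + b.(X\{b} + b.X)))\{b} + b.(rec X. b.((b.0\{a})\{a} + b.(X\{b} + b.X))) → ··b··> s0
  s3 = 0\{a}\{a} → stopped
Q's transition system — 4 states:
  t0 = rec X. b.(b.(X\{b} + b.X) + (b.0\{a})\{a}) → ··b··> t1
  t1 = b.((rec X. b.(b.(X\{b} + b.X) + (b.0\{a})\{a}))\{b} + b.(rec X. b.(b.(X\{b} + b.X) + (b.0\{a})\{a}))) + (b.0\{a})\{a} → ··b··> t2, ··b··> t3
  t2 = (rec X. b.(b.(X\{b} + b.X) + (b.0\{a})\{a}))\{b} + b.(rec X. b.(b.(X\{b} + b.X) + (b.0\{a})\{a})) → ··b··> t0
  t3 = 0\{a}\{a} → stopped
Bisimilarity quotient blocks:
  B0 = {s0, t0}
  B1 = {s1, t1}
  B2 = {s2, t2}
  B3 = {s3, t3}
s0 ∈ B0, t0 ∈ B0 → same block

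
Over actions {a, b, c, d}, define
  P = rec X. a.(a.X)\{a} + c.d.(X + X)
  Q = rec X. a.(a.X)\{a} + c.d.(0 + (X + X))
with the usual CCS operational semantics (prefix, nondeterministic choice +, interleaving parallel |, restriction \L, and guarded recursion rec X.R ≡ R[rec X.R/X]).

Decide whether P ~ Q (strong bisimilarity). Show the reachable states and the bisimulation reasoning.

P ~ Q

LTS(P): 4 reachable states
  m0 = rec X. a.(a.X)\{a} + c.d.(X + X) has moves =a=> m1, =c=> m2
  m1 = (a.(rec X. a.(a.X)\{a} + c.d.(X + X)))\{a} has moves (no moves)
  m2 = d.((rec X. a.(a.X)\{a} + c.d.(X + X)) + (rec X. a.(a.X)\{a} + c.d.(X + X))) has moves =d=> m3
  m3 = (rec X. a.(a.X)\{a} + c.d.(X + X)) + (rec X. a.(a.X)\{a} + c.d.(X + X)) has moves =a=> m1, =c=> m2
LTS(Q): 4 reachable states
  n0 = rec X. a.(a.X)\{a} + c.d.(0 + (X + X)) has moves =a=> n1, =c=> n2
  n1 = (a.(rec X. a.(a.X)\{a} + c.d.(0 + (X + X))))\{a} has moves (no moves)
  n2 = d.(0 + ((rec X. a.(a.X)\{a} + c.d.(0 + (X + X))) + (rec X. a.(a.X)\{a} + c.d.(0 + (X + X))))) has moves =d=> n3
  n3 = 0 + ((rec X. a.(a.X)\{a} + c.d.(0 + (X + X))) + (rec X. a.(a.X)\{a} + c.d.(0 + (X + X)))) has moves =a=> n1, =c=> n2
Bisimilarity quotient blocks:
  B0 = {m0, m3, n0, n3}
  B1 = {m2, n2}
  B2 = {m1, n1}
m0 ∈ B0, n0 ∈ B0 → same block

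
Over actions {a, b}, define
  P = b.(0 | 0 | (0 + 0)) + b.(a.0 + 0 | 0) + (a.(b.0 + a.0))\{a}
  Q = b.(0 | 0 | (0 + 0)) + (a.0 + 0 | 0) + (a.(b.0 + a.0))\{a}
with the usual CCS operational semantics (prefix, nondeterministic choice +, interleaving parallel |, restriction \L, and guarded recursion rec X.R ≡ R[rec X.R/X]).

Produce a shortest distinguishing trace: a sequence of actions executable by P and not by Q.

P's transition system — 4 states:
  m0 = b.(0 | 0 | (0 + 0)) + b.(a.0 + 0 | 0) + (a.(b.0 + a.0))\{a} ⊢ ··b··> m1, ··b··> m2
  m1 = 0 | 0 | (0 + 0) ⊢ (no moves)
  m2 = a.0 + 0 | 0 ⊢ ··a··> m3
  m3 = 0 ⊢ (no moves)
Q's transition system — 3 states:
  n0 = b.(0 | 0 | (0 + 0)) + (a.0 + 0 | 0) + (a.(b.0 + a.0))\{a} ⊢ ··a··> n1, ··b··> n2
  n1 = 0 ⊢ (no moves)
  n2 = 0 | 0 | (0 + 0) ⊢ (no moves)
Trace ⟨ba⟩ through P, begin at {m0}:
  step 1 (b): {m1, m2}
  step 2 (a): {m3}
  P completes σ.
Trace ⟨ba⟩ through Q, begin at {n0}:
  step 1 (b): {n2}
  step 2 (a): ∅ (Q stuck)

ba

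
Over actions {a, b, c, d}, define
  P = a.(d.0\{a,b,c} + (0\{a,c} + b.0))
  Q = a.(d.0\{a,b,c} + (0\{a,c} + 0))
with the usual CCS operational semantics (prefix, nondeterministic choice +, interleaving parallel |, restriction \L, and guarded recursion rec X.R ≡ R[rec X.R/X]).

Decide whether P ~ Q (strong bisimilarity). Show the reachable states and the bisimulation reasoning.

not bisimilar

LTS(P): 4 reachable states
  m0 = a.(d.0\{a,b,c} + (0\{a,c} + b.0)) has moves ··a··> m1
  m1 = d.0\{a,b,c} + (0\{a,c} + b.0) has moves ··b··> m2, ··d··> m3
  m2 = 0 has moves (no moves)
  m3 = 0\{a,b,c} has moves (no moves)
LTS(Q): 3 reachable states
  n0 = a.(d.0\{a,b,c} + (0\{a,c} + 0)) has moves ··a··> n1
  n1 = d.0\{a,b,c} + (0\{a,c} + 0) has moves ··d··> n2
  n2 = 0\{a,b,c} has moves (no moves)
Coarsest stable partition (strong bisimilarity classes):
  B0 = {m0}
  B1 = {m1}
  B2 = {m2, m3, n2}
  B3 = {n0}
  B4 = {n1}
m0 ∈ B0, n0 ∈ B3 → different blocks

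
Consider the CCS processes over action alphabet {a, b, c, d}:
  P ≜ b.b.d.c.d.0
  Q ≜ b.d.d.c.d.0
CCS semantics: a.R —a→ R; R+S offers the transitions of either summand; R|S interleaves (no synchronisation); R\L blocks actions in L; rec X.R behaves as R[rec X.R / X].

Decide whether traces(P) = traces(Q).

traces(P) ≠ traces(Q) — witness ⟨bb⟩

P's transition system — 6 states:
  u0 = b.b.d.c.d.0 → --b--▸ u1
  u1 = b.d.c.d.0 → --b--▸ u2
  u2 = d.c.d.0 → --d--▸ u3
  u3 = c.d.0 → --c--▸ u4
  u4 = d.0 → --d--▸ u5
  u5 = 0 → (no moves)
Q's transition system — 6 states:
  v0 = b.d.d.c.d.0 → --b--▸ v1
  v1 = d.d.c.d.0 → --d--▸ v2
  v2 = d.c.d.0 → --d--▸ v3
  v3 = c.d.0 → --c--▸ v4
  v4 = d.0 → --d--▸ v5
  v5 = 0 → (no moves)
Trace ⟨bb⟩ through P, begin at {u0}:
  after b @ step 1: {u1}
  after b @ step 2: {u2}
  — P admits the full trace.
Trace ⟨bb⟩ through Q, begin at {v0}:
  after b @ step 1: {v1}
  after b @ step 2: ∅ (Q stuck)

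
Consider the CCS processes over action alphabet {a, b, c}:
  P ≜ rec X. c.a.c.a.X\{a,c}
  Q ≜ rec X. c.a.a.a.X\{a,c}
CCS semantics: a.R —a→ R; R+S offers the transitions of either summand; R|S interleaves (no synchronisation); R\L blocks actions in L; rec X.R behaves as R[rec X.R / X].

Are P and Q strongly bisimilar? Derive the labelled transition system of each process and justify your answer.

NO

Reachable graph of P (5 states):
  m0 = rec X. c.a.c.a.X\{a,c} → ··c··> m1
  m1 = a.c.a.(rec X. c.a.c.a.X\{a,c})\{a,c} → ··a··> m2
  m2 = c.a.(rec X. c.a.c.a.X\{a,c})\{a,c} → ··c··> m3
  m3 = a.(rec X. c.a.c.a.X\{a,c})\{a,c} → ··a··> m4
  m4 = (rec X. c.a.c.a.X\{a,c})\{a,c} → ·
Reachable graph of Q (5 states):
  n0 = rec X. c.a.a.a.X\{a,c} → ··c··> n1
  n1 = a.a.a.(rec X. c.a.a.a.X\{a,c})\{a,c} → ··a··> n2
  n2 = a.a.(rec X. c.a.a.a.X\{a,c})\{a,c} → ··a··> n3
  n3 = a.(rec X. c.a.a.a.X\{a,c})\{a,c} → ··a··> n4
  n4 = (rec X. c.a.a.a.X\{a,c})\{a,c} → ·
Bisimilarity quotient blocks:
  B0 = {m0}
  B1 = {m1}
  B2 = {m2}
  B3 = {m3, n3}
  B4 = {m4, n4}
  B5 = {n0}
  B6 = {n1}
  B7 = {n2}
m0 ∈ B0, n0 ∈ B5 → different blocks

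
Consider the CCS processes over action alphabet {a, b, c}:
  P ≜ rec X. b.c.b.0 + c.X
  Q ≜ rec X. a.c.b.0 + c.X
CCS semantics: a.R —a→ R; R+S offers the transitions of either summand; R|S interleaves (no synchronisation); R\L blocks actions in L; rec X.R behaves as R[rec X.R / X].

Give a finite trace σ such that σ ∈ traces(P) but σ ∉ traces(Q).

P's transition system — 4 states:
  p0 = rec X. b.c.b.0 + c.X ⊢ —b→ p1, —c→ p0
  p1 = c.b.0 ⊢ —c→ p2
  p2 = b.0 ⊢ —b→ p3
  p3 = 0 ⊢ (no moves)
Q's transition system — 4 states:
  q0 = rec X. a.c.b.0 + c.X ⊢ —a→ q1, —c→ q0
  q1 = c.b.0 ⊢ —c→ q2
  q2 = b.0 ⊢ —b→ q3
  q3 = 0 ⊢ (no moves)
Run σ = ⟨b⟩ on P: start {p0}
  step 1 (b): {p1}
  — P admits the full trace.
Run σ = ⟨b⟩ on Q: start {q0}
  step 1 (b): no successor for Q

b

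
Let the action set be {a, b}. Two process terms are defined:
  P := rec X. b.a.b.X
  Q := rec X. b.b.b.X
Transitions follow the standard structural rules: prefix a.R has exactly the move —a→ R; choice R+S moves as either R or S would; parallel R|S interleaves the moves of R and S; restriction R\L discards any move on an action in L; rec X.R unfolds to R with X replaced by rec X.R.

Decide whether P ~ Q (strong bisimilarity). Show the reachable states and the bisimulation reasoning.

P ≁ Q

LTS(P): 3 reachable states
  p0 = rec X. b.a.b.X ⊢ ··b··> p1
  p1 = a.b.(rec X. b.a.b.X) ⊢ ··a··> p2
  p2 = b.(rec X. b.a.b.X) ⊢ ··b··> p0
LTS(Q): 3 reachable states
  q0 = rec X. b.b.b.X ⊢ ··b··> q1
  q1 = b.b.(rec X. b.b.b.X) ⊢ ··b··> q2
  q2 = b.(rec X. b.b.b.X) ⊢ ··b··> q0
Coarsest stable partition (strong bisimilarity classes):
  B0 = {p0}
  B1 = {p1}
  B2 = {p2}
  B3 = {q0, q1, q2}
p0 ∈ B0, q0 ∈ B3 → different blocks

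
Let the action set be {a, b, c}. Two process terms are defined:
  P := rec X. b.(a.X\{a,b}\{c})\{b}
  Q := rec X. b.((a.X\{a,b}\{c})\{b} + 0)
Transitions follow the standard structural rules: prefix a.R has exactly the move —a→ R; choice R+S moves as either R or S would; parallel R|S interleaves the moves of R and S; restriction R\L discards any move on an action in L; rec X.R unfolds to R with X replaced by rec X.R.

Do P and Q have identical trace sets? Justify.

Reachable graph of P (3 states):
  u0 = rec X. b.(a.X\{a,b}\{c})\{b} | —b→ u1
  u1 = (a.(rec X. b.(a.X\{a,b}\{c})\{b})\{a,b}\{c})\{b} | —a→ u2
  u2 = (rec X. b.(a.X\{a,b}\{c})\{b})\{a,b}\{c}\{b} | ∅
Reachable graph of Q (3 states):
  v0 = rec X. b.((a.X\{a,b}\{c})\{b} + 0) | —b→ v1
  v1 = (a.(rec X. b.((a.X\{a,b}\{c})\{b} + 0))\{a,b}\{c})\{b} + 0 | —a→ v2
  v2 = (rec X. b.((a.X\{a,b}\{c})\{b} + 0))\{a,b}\{c}\{b} | ∅
Coarsest stable partition (strong bisimilarity classes):
  B0 = {u0, v0}
  B1 = {u1, v1}
  B2 = {u2, v2}
u0 ∈ B0, v0 ∈ B0 → same block
Bisimilar ⇒ trace-equivalent.

traces(P) = traces(Q)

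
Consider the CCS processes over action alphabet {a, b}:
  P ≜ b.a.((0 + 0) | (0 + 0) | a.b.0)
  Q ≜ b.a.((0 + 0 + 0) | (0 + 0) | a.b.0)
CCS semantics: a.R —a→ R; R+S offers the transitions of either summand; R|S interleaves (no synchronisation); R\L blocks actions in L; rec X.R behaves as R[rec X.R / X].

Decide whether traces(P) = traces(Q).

traces(P) = traces(Q)

P's transition system — 5 states:
  p0 = b.a.((0 + 0) | (0 + 0) | a.b.0) → -b-> p1
  p1 = a.((0 + 0) | (0 + 0) | a.b.0) → -a-> p2
  p2 = (0 + 0) | (0 + 0) | a.b.0 → -a-> p3
  p3 = (0 + 0) | (0 + 0) | b.0 → -b-> p4
  p4 = (0 + 0) | (0 + 0) | 0 → deadlocked
Q's transition system — 5 states:
  q0 = b.a.((0 + 0 + 0) | (0 + 0) | a.b.0) → -b-> q1
  q1 = a.((0 + 0 + 0) | (0 + 0) | a.b.0) → -a-> q2
  q2 = (0 + 0 + 0) | (0 + 0) | a.b.0 → -a-> q3
  q3 = (0 + 0 + 0) | (0 + 0) | b.0 → -b-> q4
  q4 = (0 + 0 + 0) | (0 + 0) | 0 → deadlocked
Coarsest stable partition (strong bisimilarity classes):
  B0 = {p0, q0}
  B1 = {p1, q1}
  B2 = {p2, q2}
  B3 = {p3, q3}
  B4 = {p4, q4}
p0 ∈ B0, q0 ∈ B0 → same block
Bisimilar ⇒ trace-equivalent.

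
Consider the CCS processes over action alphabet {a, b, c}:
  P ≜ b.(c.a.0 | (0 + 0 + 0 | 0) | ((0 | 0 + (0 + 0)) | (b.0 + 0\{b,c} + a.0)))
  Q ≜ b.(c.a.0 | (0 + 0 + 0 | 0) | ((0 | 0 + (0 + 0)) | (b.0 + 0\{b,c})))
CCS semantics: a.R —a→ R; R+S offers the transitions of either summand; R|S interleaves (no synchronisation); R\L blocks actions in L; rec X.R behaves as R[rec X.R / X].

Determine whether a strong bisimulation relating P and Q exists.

NO

Reachable graph of P (7 states):
  u0 = b.(c.a.0 | (0 + 0 + 0 | 0) | ((0 | 0 + (0 + 0)) | (b.0 + 0\{b,c} + a.0))) ⊢ --b--▸ u1
  u1 = c.a.0 | (0 + 0 + 0 | 0) | ((0 | 0 + (0 + 0)) | (b.0 + 0\{b,c} + a.0)) ⊢ --a--▸ u2, --b--▸ u2, --c--▸ u3
  u2 = c.a.0 | (0 + 0 + 0 | 0) | ((0 | 0 + (0 + 0)) | 0) ⊢ --c--▸ u4
  u3 = a.0 | (0 + 0 + 0 | 0) | ((0 | 0 + (0 + 0)) | (b.0 + 0\{b,c} + a.0)) ⊢ --a--▸ u4, --a--▸ u5, --b--▸ u4
  u4 = a.0 | (0 + 0 + 0 | 0) | ((0 | 0 + (0 + 0)) | 0) ⊢ --a--▸ u6
  u5 = 0 | (0 + 0 + 0 | 0) | ((0 | 0 + (0 + 0)) | (b.0 + 0\{b,c} + a.0)) ⊢ --a--▸ u6, --b--▸ u6
  u6 = 0 | (0 + 0 + 0 | 0) | ((0 | 0 + (0 + 0)) | 0) ⊢ deadlocked
Reachable graph of Q (7 states):
  v0 = b.(c.a.0 | (0 + 0 + 0 | 0) | ((0 | 0 + (0 + 0)) | (b.0 + 0\{b,c}))) ⊢ --b--▸ v1
  v1 = c.a.0 | (0 + 0 + 0 | 0) | ((0 | 0 + (0 + 0)) | (b.0 + 0\{b,c})) ⊢ --b--▸ v2, --c--▸ v3
  v2 = c.a.0 | (0 + 0 + 0 | 0) | ((0 | 0 + (0 + 0)) | 0) ⊢ --c--▸ v4
  v3 = a.0 | (0 + 0 + 0 | 0) | ((0 | 0 + (0 + 0)) | (b.0 + 0\{b,c})) ⊢ --a--▸ v5, --b--▸ v4
  v4 = a.0 | (0 + 0 + 0 | 0) | ((0 | 0 + (0 + 0)) | 0) ⊢ --a--▸ v6
  v5 = 0 | (0 + 0 + 0 | 0) | ((0 | 0 + (0 + 0)) | (b.0 + 0\{b,c})) ⊢ --b--▸ v6
  v6 = 0 | (0 + 0 + 0 | 0) | ((0 | 0 + (0 + 0)) | 0) ⊢ deadlocked
Partition-refinement fixed point:
  B0 = {u0}
  B1 = {u1}
  B2 = {u2, v2}
  B3 = {u4, v4}
  B4 = {u6, v6}
  B5 = {u3}
  B6 = {u5}
  B7 = {v0}
  B8 = {v1}
  B9 = {v3}
  B10 = {v5}
u0 ∈ B0, v0 ∈ B7 → different blocks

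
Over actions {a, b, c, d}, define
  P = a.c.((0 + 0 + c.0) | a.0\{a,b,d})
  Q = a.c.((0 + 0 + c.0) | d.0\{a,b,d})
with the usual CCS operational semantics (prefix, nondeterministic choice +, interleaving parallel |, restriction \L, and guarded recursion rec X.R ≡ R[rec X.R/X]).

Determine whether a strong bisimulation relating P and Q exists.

P ≁ Q

Reachable graph of P (6 states):
  s0 = a.c.((0 + 0 + c.0) | a.0\{a,b,d}) ⊢ —a→ s1
  s1 = c.((0 + 0 + c.0) | a.0\{a,b,d}) ⊢ —c→ s2
  s2 = (0 + 0 + c.0) | a.0\{a,b,d} ⊢ —a→ s3, —c→ s4
  s3 = (0 + 0 + c.0) | 0\{a,b,d} ⊢ —c→ s5
  s4 = 0 | a.0\{a,b,d} ⊢ —a→ s5
  s5 = 0 | 0\{a,b,d} ⊢ ·
Reachable graph of Q (6 states):
  t0 = a.c.((0 + 0 + c.0) | d.0\{a,b,d}) ⊢ —a→ t1
  t1 = c.((0 + 0 + c.0) | d.0\{a,b,d}) ⊢ —c→ t2
  t2 = (0 + 0 + c.0) | d.0\{a,b,d} ⊢ —c→ t3, —d→ t4
  t3 = 0 | d.0\{a,b,d} ⊢ —d→ t5
  t4 = (0 + 0 + c.0) | 0\{a,b,d} ⊢ —c→ t5
  t5 = 0 | 0\{a,b,d} ⊢ ·
Coarsest stable partition (strong bisimilarity classes):
  B0 = {s0}
  B1 = {s1}
  B2 = {s2}
  B3 = {s3, t4}
  B4 = {s5, t5}
  B5 = {s4}
  B6 = {t0}
  B7 = {t1}
  B8 = {t2}
  B9 = {t3}
s0 ∈ B0, t0 ∈ B6 → different blocks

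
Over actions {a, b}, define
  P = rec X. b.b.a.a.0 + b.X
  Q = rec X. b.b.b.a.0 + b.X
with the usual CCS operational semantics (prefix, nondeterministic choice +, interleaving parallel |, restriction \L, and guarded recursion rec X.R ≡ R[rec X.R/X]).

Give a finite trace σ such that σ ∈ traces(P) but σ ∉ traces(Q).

P's transition system — 5 states:
  p0 = rec X. b.b.a.a.0 + b.X ⊢ --b--▸ p0, --b--▸ p1
  p1 = b.a.a.0 ⊢ --b--▸ p2
  p2 = a.a.0 ⊢ --a--▸ p3
  p3 = a.0 ⊢ --a--▸ p4
  p4 = 0 ⊢ ∅
Q's transition system — 5 states:
  q0 = rec X. b.b.b.a.0 + b.X ⊢ --b--▸ q0, --b--▸ q1
  q1 = b.b.a.0 ⊢ --b--▸ q2
  q2 = b.a.0 ⊢ --b--▸ q3
  q3 = a.0 ⊢ --a--▸ q4
  q4 = 0 ⊢ ∅
Executing bba from P (initial set {p0}):
  after b @ step 1: {p0, p1}
  after b @ step 2: {p0, p1, p2}
  after a @ step 3: {p3}
  P completes σ.
Executing bba from Q (initial set {q0}):
  after b @ step 1: {q0, q1}
  after b @ step 2: {q0, q1, q2}
  after a @ step 3: ∅  — Q cannot continue

bba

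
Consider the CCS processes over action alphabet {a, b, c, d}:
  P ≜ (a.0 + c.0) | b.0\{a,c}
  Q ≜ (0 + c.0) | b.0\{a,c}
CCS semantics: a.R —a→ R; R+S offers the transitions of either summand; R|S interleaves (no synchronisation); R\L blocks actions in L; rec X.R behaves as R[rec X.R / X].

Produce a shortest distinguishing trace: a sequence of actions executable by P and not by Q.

a

P's transition system — 4 states:
  u0 = (a.0 + c.0) | b.0\{a,c} | =a=> u1, =b=> u2, =c=> u1
  u1 = 0 | b.0\{a,c} | =b=> u3
  u2 = (a.0 + c.0) | 0\{a,c} | =a=> u3, =c=> u3
  u3 = 0 | 0\{a,c} | ∅
Q's transition system — 4 states:
  v0 = (0 + c.0) | b.0\{a,c} | =b=> v1, =c=> v2
  v1 = (0 + c.0) | 0\{a,c} | =c=> v3
  v2 = 0 | b.0\{a,c} | =b=> v3
  v3 = 0 | 0\{a,c} | ∅
Run σ = ⟨a⟩ on P: start {u0}
  after a @ step 1: {u1}
  ✓ P
Run σ = ⟨a⟩ on Q: start {v0}
  after a @ step 1: ∅  — Q cannot continue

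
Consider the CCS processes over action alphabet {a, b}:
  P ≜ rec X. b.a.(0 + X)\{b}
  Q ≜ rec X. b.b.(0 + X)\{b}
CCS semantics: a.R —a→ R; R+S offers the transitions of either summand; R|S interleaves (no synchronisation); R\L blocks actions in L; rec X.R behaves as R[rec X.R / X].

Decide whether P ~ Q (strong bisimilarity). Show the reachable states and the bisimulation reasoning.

P's transition system — 3 states:
  u0 = rec X. b.a.(0 + X)\{b} has moves -b-> u1
  u1 = a.(0 + (rec X. b.a.(0 + X)\{b}))\{b} has moves -a-> u2
  u2 = (0 + (rec X. b.a.(0 + X)\{b}))\{b} has moves stopped
Q's transition system — 3 states:
  v0 = rec X. b.b.(0 + X)\{b} has moves -b-> v1
  v1 = b.(0 + (rec X. b.b.(0 + X)\{b}))\{b} has moves -b-> v2
  v2 = (0 + (rec X. b.b.(0 + X)\{b}))\{b} has moves stopped
Coarsest stable partition (strong bisimilarity classes):
  B0 = {u0}
  B1 = {u1}
  B2 = {u2, v2}
  B3 = {v0}
  B4 = {v1}
u0 ∈ B0, v0 ∈ B3 → different blocks

not bisimilar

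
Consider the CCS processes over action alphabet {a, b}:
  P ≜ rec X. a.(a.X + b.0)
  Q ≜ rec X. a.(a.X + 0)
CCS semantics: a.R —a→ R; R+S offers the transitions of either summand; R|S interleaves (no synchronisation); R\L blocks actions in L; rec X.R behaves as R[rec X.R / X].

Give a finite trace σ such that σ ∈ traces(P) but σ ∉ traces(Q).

ab

LTS(P): 3 reachable states
  u0 = rec X. a.(a.X + b.0) :: ··a··> u1
  u1 = a.(rec X. a.(a.X + b.0)) + b.0 :: ··a··> u0, ··b··> u2
  u2 = 0 :: ·
LTS(Q): 2 reachable states
  v0 = rec X. a.(a.X + 0) :: ··a··> v1
  v1 = a.(rec X. a.(a.X + 0)) + 0 :: ··a··> v0
Trace ⟨ab⟩ through P, begin at {u0}:
  [1] a ⇒ {u1}
  [2] b ⇒ {u2}
  ✓ P
Trace ⟨ab⟩ through Q, begin at {v0}:
  [1] a ⇒ {v1}
  [2] b ⇒ ∅ (Q stuck)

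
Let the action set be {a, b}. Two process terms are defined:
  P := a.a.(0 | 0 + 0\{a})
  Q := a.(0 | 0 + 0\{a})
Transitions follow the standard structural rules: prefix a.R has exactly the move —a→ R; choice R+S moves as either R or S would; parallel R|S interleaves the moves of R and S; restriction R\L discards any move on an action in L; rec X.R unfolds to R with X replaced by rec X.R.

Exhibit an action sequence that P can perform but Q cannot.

aa

LTS(P): 3 reachable states
  s0 = a.a.(0 | 0 + 0\{a}) ⊢ —a→ s1
  s1 = a.(0 | 0 + 0\{a}) ⊢ —a→ s2
  s2 = 0 | 0 + 0\{a} ⊢ (no moves)
LTS(Q): 2 reachable states
  t0 = a.(0 | 0 + 0\{a}) ⊢ —a→ t1
  t1 = 0 | 0 + 0\{a} ⊢ (no moves)
Trace ⟨aa⟩ through P, begin at {s0}:
  step 1 (a): {s1}
  step 2 (a): {s2}
  ✓ P
Trace ⟨aa⟩ through Q, begin at {t0}:
  step 1 (a): {t1}
  step 2 (a): ∅ (Q stuck)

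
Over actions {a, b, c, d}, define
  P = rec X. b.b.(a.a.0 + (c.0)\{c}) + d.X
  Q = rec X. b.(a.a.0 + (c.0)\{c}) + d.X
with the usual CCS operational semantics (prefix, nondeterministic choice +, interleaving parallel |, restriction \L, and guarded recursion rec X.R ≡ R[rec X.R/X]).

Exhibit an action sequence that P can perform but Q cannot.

Reachable graph of P (5 states):
  s0 = rec X. b.b.(a.a.0 + (c.0)\{c}) + d.X | -b-> s1, -d-> s0
  s1 = b.(a.a.0 + (c.0)\{c}) | -b-> s2
  s2 = a.a.0 + (c.0)\{c} | -a-> s3
  s3 = a.0 | -a-> s4
  s4 = 0 | (no moves)
Reachable graph of Q (4 states):
  t0 = rec X. b.(a.a.0 + (c.0)\{c}) + d.X | -b-> t1, -d-> t0
  t1 = a.a.0 + (c.0)\{c} | -a-> t2
  t2 = a.0 | -a-> t3
  t3 = 0 | (no moves)
Run σ = ⟨bb⟩ on P: start {s0}
  step 1 (b): {s1}
  step 2 (b): {s2}
  P completes σ.
Run σ = ⟨bb⟩ on Q: start {t0}
  step 1 (b): {t1}
  step 2 (b): ∅ (Q stuck)

bb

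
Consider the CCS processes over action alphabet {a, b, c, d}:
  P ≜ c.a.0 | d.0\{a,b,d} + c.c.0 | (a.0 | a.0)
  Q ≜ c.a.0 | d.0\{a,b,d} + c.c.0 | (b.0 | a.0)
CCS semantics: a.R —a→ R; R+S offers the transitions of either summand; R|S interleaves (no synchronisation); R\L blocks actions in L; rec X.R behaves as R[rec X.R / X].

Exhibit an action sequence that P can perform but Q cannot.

Reachable graph of P (17 states):
  p0 = c.a.0 | d.0\{a,b,d} + c.c.0 | (a.0 | a.0) has moves --a--▸ p1, --a--▸ p2, --c--▸ p3, --c--▸ p4, --d--▸ p5
  p1 = c.c.0 | (0 | a.0) has moves --a--▸ p6, --c--▸ p7
  p2 = c.c.0 | (a.0 | 0) has moves --a--▸ p6, --c--▸ p8
  p3 = a.0 | d.0\{a,b,d} has moves --a--▸ p9, --d--▸ p10
  p4 = c.0 | (a.0 | a.0) has moves --a--▸ p7, --a--▸ p8, --c--▸ p11
  p5 = c.a.0 | 0\{a,b,d} has moves --c--▸ p10
  p6 = c.c.0 | (0 | 0) has moves --c--▸ p12
  p7 = c.0 | (0 | a.0) has moves --a--▸ p12, --c--▸ p13
  p8 = c.0 | (a.0 | 0) has moves --a--▸ p12, --c--▸ p14
  p9 = 0 | d.0\{a,b,d} has moves --d--▸ p15
  p10 = a.0 | 0\{a,b,d} has moves --a--▸ p15
  p11 = 0 | (a.0 | a.0) has moves --a--▸ p13, --a--▸ p14
  p12 = c.0 | (0 | 0) has moves --c--▸ p16
  p13 = 0 | (0 | a.0) has moves --a--▸ p16
  p14 = 0 | (a.0 | 0) has moves --a--▸ p16
  p15 = 0 | 0\{a,b,d} has moves ·
  p16 = 0 | (0 | 0) has moves ·
Reachable graph of Q (17 states):
  q0 = c.a.0 | d.0\{a,b,d} + c.c.0 | (b.0 | a.0) has moves --a--▸ q1, --b--▸ q2, --c--▸ q3, --c--▸ q4, --d--▸ q5
  q1 = c.c.0 | (b.0 | 0) has moves --b--▸ q6, --c--▸ q7
  q2 = c.c.0 | (0 | a.0) has moves --a--▸ q6, --c--▸ q8
  q3 = a.0 | d.0\{a,b,d} has moves --a--▸ q9, --d--▸ q10
  q4 = c.0 | (b.0 | a.0) has moves --a--▸ q7, --b--▸ q8, --c--▸ q11
  q5 = c.a.0 | 0\{a,b,d} has moves --c--▸ q10
  q6 = c.c.0 | (0 | 0) has moves --c--▸ q12
  q7 = c.0 | (b.0 | 0) has moves --b--▸ q12, --c--▸ q13
  q8 = c.0 | (0 | a.0) has moves --a--▸ q12, --c--▸ q14
  q9 = 0 | d.0\{a,b,d} has moves --d--▸ q15
  q10 = a.0 | 0\{a,b,d} has moves --a--▸ q15
  q11 = 0 | (b.0 | a.0) has moves --a--▸ q13, --b--▸ q14
  q12 = c.0 | (0 | 0) has moves --c--▸ q16
  q13 = 0 | (b.0 | 0) has moves --b--▸ q16
  q14 = 0 | (0 | a.0) has moves --a--▸ q16
  q15 = 0 | 0\{a,b,d} has moves ·
  q16 = 0 | (0 | 0) has moves ·
Run σ = ⟨aa⟩ on P: start {p0}
  step 1 (a): {p1, p2}
  step 2 (a): {p6}
  — P admits the full trace.
Run σ = ⟨aa⟩ on Q: start {q0}
  step 1 (a): {q1}
  step 2 (a): no successor for Q

aa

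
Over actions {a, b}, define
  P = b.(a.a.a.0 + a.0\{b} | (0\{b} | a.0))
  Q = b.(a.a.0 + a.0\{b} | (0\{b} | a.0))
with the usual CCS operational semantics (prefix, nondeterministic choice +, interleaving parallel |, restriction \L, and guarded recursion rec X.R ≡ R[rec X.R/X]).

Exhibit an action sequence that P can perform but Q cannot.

P's transition system — 8 states:
  u0 = b.(a.a.a.0 + a.0\{b} | (0\{b} | a.0)) → =b=> u1
  u1 = a.a.a.0 + a.0\{b} | (0\{b} | a.0) → =a=> u2, =a=> u3, =a=> u4
  u2 = 0\{b} | (0\{b} | a.0) → =a=> u5
  u3 = a.0\{b} | (0\{b} | 0) → =a=> u5
  u4 = a.a.0 → =a=> u6
  u5 = 0\{b} | (0\{b} | 0) → deadlocked
  u6 = a.0 → =a=> u7
  u7 = 0 → deadlocked
Q's transition system — 7 states:
  v0 = b.(a.a.0 + a.0\{b} | (0\{b} | a.0)) → =b=> v1
  v1 = a.a.0 + a.0\{b} | (0\{b} | a.0) → =a=> v2, =a=> v3, =a=> v4
  v2 = 0\{b} | (0\{b} | a.0) → =a=> v5
  v3 = a.0 → =a=> v6
  v4 = a.0\{b} | (0\{b} | 0) → =a=> v5
  v5 = 0\{b} | (0\{b} | 0) → deadlocked
  v6 = 0 → deadlocked
Trace ⟨baaa⟩ through P, begin at {u0}:
  step 1 (b): {u1}
  step 2 (a): {u2, u3, u4}
  step 3 (a): {u5, u6}
  step 4 (a): {u7}
  — P admits the full trace.
Trace ⟨baaa⟩ through Q, begin at {v0}:
  step 1 (b): {v1}
  step 2 (a): {v2, v3, v4}
  step 3 (a): {v5, v6}
  step 4 (a): ∅  — Q cannot continue

baaa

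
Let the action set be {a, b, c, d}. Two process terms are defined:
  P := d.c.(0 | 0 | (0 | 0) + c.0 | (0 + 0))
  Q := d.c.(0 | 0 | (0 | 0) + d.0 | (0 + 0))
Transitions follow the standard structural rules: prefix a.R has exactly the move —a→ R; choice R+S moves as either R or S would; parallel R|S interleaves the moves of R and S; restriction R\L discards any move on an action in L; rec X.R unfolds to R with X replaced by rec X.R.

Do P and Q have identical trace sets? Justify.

LTS(P): 4 reachable states
  s0 = d.c.(0 | 0 | (0 | 0) + c.0 | (0 + 0)) has moves —d→ s1
  s1 = c.(0 | 0 | (0 | 0) + c.0 | (0 + 0)) has moves —c→ s2
  s2 = 0 | 0 | (0 | 0) + c.0 | (0 + 0) has moves —c→ s3
  s3 = 0 | (0 + 0) has moves (no moves)
LTS(Q): 4 reachable states
  t0 = d.c.(0 | 0 | (0 | 0) + d.0 | (0 + 0)) has moves —d→ t1
  t1 = c.(0 | 0 | (0 | 0) + d.0 | (0 + 0)) has moves —c→ t2
  t2 = 0 | 0 | (0 | 0) + d.0 | (0 + 0) has moves —d→ t3
  t3 = 0 | (0 + 0) has moves (no moves)
Run σ = ⟨dcc⟩ on P: start {s0}
  [1] d ⇒ {s1}
  [2] c ⇒ {s2}
  [3] c ⇒ {s3}
  — P admits the full trace.
Run σ = ⟨dcc⟩ on Q: start {t0}
  [1] d ⇒ {t1}
  [2] c ⇒ {t2}
  [3] c ⇒ ∅  — Q cannot continue

trace-distinct — witness ⟨dcc⟩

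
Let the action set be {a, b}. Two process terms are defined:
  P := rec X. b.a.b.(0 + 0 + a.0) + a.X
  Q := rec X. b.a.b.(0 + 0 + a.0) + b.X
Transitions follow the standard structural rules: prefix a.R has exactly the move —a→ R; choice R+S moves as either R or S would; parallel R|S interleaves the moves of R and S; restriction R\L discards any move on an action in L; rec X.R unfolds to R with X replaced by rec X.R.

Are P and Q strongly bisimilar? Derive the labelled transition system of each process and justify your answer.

P ≁ Q

Reachable graph of P (5 states):
  u0 = rec X. b.a.b.(0 + 0 + a.0) + a.X :: —a→ u0, —b→ u1
  u1 = a.b.(0 + 0 + a.0) :: —a→ u2
  u2 = b.(0 + 0 + a.0) :: —b→ u3
  u3 = 0 + 0 + a.0 :: —a→ u4
  u4 = 0 :: ·
Reachable graph of Q (5 states):
  v0 = rec X. b.a.b.(0 + 0 + a.0) + b.X :: —b→ v0, —b→ v1
  v1 = a.b.(0 + 0 + a.0) :: —a→ v2
  v2 = b.(0 + 0 + a.0) :: —b→ v3
  v3 = 0 + 0 + a.0 :: —a→ v4
  v4 = 0 :: ·
Coarsest stable partition (strong bisimilarity classes):
  B0 = {u0}
  B1 = {u1, v1}
  B2 = {u2, v2}
  B3 = {u3, v3}
  B4 = {u4, v4}
  B5 = {v0}
u0 ∈ B0, v0 ∈ B5 → different blocks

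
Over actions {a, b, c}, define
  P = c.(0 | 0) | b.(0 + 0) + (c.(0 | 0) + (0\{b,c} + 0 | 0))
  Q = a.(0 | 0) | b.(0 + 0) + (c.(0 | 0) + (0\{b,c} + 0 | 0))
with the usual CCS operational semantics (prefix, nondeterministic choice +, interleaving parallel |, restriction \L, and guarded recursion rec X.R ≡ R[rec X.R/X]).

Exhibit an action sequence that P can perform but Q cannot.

bc

P's transition system — 5 states:
  s0 = c.(0 | 0) | b.(0 + 0) + (c.(0 | 0) + (0\{b,c} + 0 | 0)) :: ··b··> s1, ··c··> s2, ··c··> s3
  s1 = c.(0 | 0) | (0 + 0) :: ··c··> s4
  s2 = 0 | 0 :: (no moves)
  s3 = 0 | 0 | b.(0 + 0) :: ··b··> s4
  s4 = 0 | 0 | (0 + 0) :: (no moves)
Q's transition system — 5 states:
  t0 = a.(0 | 0) | b.(0 + 0) + (c.(0 | 0) + (0\{b,c} + 0 | 0)) :: ··a··> t1, ··b··> t2, ··c··> t3
  t1 = 0 | 0 | b.(0 + 0) :: ··b··> t4
  t2 = a.(0 | 0) | (0 + 0) :: ··a··> t4
  t3 = 0 | 0 :: (no moves)
  t4 = 0 | 0 | (0 + 0) :: (no moves)
Run σ = ⟨bc⟩ on P: start {s0}
  step 1 (b): {s1}
  step 2 (c): {s4}
  ✓ P
Run σ = ⟨bc⟩ on Q: start {t0}
  step 1 (b): {t2}
  step 2 (c): ∅  — Q cannot continue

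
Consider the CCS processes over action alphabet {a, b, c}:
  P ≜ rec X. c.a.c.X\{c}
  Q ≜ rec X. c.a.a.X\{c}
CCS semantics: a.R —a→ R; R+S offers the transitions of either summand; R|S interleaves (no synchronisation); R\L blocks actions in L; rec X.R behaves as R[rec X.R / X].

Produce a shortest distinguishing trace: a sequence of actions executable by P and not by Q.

cac

Reachable graph of P (4 states):
  m0 = rec X. c.a.c.X\{c} → --c--▸ m1
  m1 = a.c.(rec X. c.a.c.X\{c})\{c} → --a--▸ m2
  m2 = c.(rec X. c.a.c.X\{c})\{c} → --c--▸ m3
  m3 = (rec X. c.a.c.X\{c})\{c} → deadlocked
Reachable graph of Q (4 states):
  n0 = rec X. c.a.a.X\{c} → --c--▸ n1
  n1 = a.a.(rec X. c.a.a.X\{c})\{c} → --a--▸ n2
  n2 = a.(rec X. c.a.a.X\{c})\{c} → --a--▸ n3
  n3 = (rec X. c.a.a.X\{c})\{c} → deadlocked
Executing cac from P (initial set {m0}):
  after c @ step 1: {m1}
  after a @ step 2: {m2}
  after c @ step 3: {m3}
  P completes σ.
Executing cac from Q (initial set {n0}):
  after c @ step 1: {n1}
  after a @ step 2: {n2}
  after c @ step 3: ∅  — Q cannot continue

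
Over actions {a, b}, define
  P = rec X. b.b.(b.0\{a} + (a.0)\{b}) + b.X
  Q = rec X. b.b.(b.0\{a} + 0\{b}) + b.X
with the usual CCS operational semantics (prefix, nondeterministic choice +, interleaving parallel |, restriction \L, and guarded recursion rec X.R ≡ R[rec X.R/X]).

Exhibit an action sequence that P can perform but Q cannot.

bba

LTS(P): 5 reachable states
  s0 = rec X. b.b.(b.0\{a} + (a.0)\{b}) + b.X has moves ··b··> s0, ··b··> s1
  s1 = b.(b.0\{a} + (a.0)\{b}) has moves ··b··> s2
  s2 = b.0\{a} + (a.0)\{b} has moves ··a··> s3, ··b··> s4
  s3 = 0\{b} has moves stopped
  s4 = 0\{a} has moves stopped
LTS(Q): 4 reachable states
  t0 = rec X. b.b.(b.0\{a} + 0\{b}) + b.X has moves ··b··> t0, ··b··> t1
  t1 = b.(b.0\{a} + 0\{b}) has moves ··b··> t2
  t2 = b.0\{a} + 0\{b} has moves ··b··> t3
  t3 = 0\{a} has moves stopped
Trace ⟨bba⟩ through P, begin at {s0}:
  [1] b ⇒ {s0, s1}
  [2] b ⇒ {s0, s1, s2}
  [3] a ⇒ {s3}
  — P admits the full trace.
Trace ⟨bba⟩ through Q, begin at {t0}:
  [1] b ⇒ {t0, t1}
  [2] b ⇒ {t0, t1, t2}
  [3] a ⇒ ∅  — Q cannot continue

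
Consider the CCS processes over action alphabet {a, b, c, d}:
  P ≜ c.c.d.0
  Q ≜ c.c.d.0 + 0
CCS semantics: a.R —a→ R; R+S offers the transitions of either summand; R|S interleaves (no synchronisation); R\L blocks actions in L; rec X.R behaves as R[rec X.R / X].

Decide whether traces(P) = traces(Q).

P's transition system — 4 states:
  p0 = c.c.d.0 has moves =c=> p1
  p1 = c.d.0 has moves =c=> p2
  p2 = d.0 has moves =d=> p3
  p3 = 0 has moves ∅
Q's transition system — 4 states:
  q0 = c.c.d.0 + 0 has moves =c=> q1
  q1 = c.d.0 has moves =c=> q2
  q2 = d.0 has moves =d=> q3
  q3 = 0 has moves ∅
Coarsest stable partition (strong bisimilarity classes):
  B0 = {p0, q0}
  B1 = {p1, q1}
  B2 = {p2, q2}
  B3 = {p3, q3}
p0 ∈ B0, q0 ∈ B0 → same block
Bisimilar ⇒ trace-equivalent.

YES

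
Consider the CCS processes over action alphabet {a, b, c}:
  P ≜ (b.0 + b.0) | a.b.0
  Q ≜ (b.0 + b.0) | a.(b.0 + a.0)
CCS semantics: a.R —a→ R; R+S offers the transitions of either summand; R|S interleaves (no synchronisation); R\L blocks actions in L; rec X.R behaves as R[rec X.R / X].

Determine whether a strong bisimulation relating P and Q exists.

Reachable graph of P (6 states):
  u0 = (b.0 + b.0) | a.b.0 :: —a→ u1, —b→ u2
  u1 = (b.0 + b.0) | b.0 :: —b→ u3, —b→ u4
  u2 = 0 | a.b.0 :: —a→ u4
  u3 = (b.0 + b.0) | 0 :: —b→ u5
  u4 = 0 | b.0 :: —b→ u5
  u5 = 0 | 0 :: stopped
Reachable graph of Q (6 states):
  v0 = (b.0 + b.0) | a.(b.0 + a.0) :: —a→ v1, —b→ v2
  v1 = (b.0 + b.0) | (b.0 + a.0) :: —a→ v3, —b→ v3, —b→ v4
  v2 = 0 | a.(b.0 + a.0) :: —a→ v4
  v3 = (b.0 + b.0) | 0 :: —b→ v5
  v4 = 0 | (b.0 + a.0) :: —a→ v5, —b→ v5
  v5 = 0 | 0 :: stopped
Bisimilarity quotient blocks:
  B0 = {u0}
  B1 = {u2}
  B2 = {u3, u4, v3}
  B3 = {u5, v5}
  B4 = {u1}
  B5 = {v0}
  B6 = {v1}
  B7 = {v4}
  B8 = {v2}
u0 ∈ B0, v0 ∈ B5 → different blocks

NO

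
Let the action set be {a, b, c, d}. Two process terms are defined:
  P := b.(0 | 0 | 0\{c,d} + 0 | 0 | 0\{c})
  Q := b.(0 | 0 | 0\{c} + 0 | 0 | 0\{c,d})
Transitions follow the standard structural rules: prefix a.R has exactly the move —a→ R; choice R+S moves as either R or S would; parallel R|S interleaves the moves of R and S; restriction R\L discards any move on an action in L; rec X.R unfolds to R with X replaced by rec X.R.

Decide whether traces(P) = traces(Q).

P's transition system — 2 states:
  p0 = b.(0 | 0 | 0\{c,d} + 0 | 0 | 0\{c}) has moves —b→ p1
  p1 = 0 | 0 | 0\{c,d} + 0 | 0 | 0\{c} has moves stopped
Q's transition system — 2 states:
  q0 = b.(0 | 0 | 0\{c} + 0 | 0 | 0\{c,d}) has moves —b→ q1
  q1 = 0 | 0 | 0\{c} + 0 | 0 | 0\{c,d} has moves stopped
Partition-refinement fixed point:
  B0 = {p0, q0}
  B1 = {p1, q1}
p0 ∈ B0, q0 ∈ B0 → same block
Bisimilar ⇒ trace-equivalent.

traces(P) = traces(Q)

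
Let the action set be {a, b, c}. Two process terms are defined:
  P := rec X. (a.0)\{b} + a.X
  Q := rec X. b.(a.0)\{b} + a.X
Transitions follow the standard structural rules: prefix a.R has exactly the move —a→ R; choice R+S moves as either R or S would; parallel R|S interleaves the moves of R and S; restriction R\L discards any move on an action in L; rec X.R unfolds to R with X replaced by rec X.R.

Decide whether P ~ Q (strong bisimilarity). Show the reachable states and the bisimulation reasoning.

LTS(P): 2 reachable states
  p0 = rec X. (a.0)\{b} + a.X ⊢ --a--▸ p0, --a--▸ p1
  p1 = 0\{b} ⊢ deadlocked
LTS(Q): 3 reachable states
  q0 = rec X. b.(a.0)\{b} + a.X ⊢ --a--▸ q0, --b--▸ q1
  q1 = (a.0)\{b} ⊢ --a--▸ q2
  q2 = 0\{b} ⊢ deadlocked
Partition-refinement fixed point:
  B0 = {p0}
  B1 = {p1, q2}
  B2 = {q0}
  B3 = {q1}
p0 ∈ B0, q0 ∈ B2 → different blocks

NO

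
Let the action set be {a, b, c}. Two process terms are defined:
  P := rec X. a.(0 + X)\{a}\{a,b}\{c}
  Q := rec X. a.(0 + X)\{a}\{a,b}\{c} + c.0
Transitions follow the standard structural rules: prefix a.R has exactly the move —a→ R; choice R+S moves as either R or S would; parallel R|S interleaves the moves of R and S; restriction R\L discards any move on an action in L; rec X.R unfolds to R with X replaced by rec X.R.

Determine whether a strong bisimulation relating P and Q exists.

P ≁ Q

Reachable graph of P (2 states):
  m0 = rec X. a.(0 + X)\{a}\{a,b}\{c} :: -a-> m1
  m1 = (0 + (rec X. a.(0 + X)\{a}\{a,b}\{c}))\{a}\{a,b}\{c} :: (no moves)
Reachable graph of Q (3 states):
  n0 = rec X. a.(0 + X)\{a}\{a,b}\{c} + c.0 :: -a-> n1, -c-> n2
  n1 = (0 + (rec X. a.(0 + X)\{a}\{a,b}\{c} + c.0))\{a}\{a,b}\{c} :: (no moves)
  n2 = 0 :: (no moves)
Coarsest stable partition (strong bisimilarity classes):
  B0 = {m0}
  B1 = {m1, n1, n2}
  B2 = {n0}
m0 ∈ B0, n0 ∈ B2 → different blocks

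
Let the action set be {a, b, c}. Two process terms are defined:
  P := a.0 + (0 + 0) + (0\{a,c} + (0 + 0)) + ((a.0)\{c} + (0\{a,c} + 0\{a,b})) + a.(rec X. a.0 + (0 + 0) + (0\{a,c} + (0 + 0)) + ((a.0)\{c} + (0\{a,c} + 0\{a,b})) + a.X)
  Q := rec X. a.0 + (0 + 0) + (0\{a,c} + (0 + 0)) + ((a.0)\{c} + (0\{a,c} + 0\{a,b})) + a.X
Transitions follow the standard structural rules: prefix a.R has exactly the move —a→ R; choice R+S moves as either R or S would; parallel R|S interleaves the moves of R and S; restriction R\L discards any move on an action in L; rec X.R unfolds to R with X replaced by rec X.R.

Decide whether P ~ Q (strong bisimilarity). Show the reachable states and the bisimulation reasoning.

P's transition system — 4 states:
  p0 = a.0 + (0 + 0) + (0\{a,c} + (0 + 0)) + ((a.0)\{c} + (0\{a,c} + 0\{a,b})) + a.(rec X. a.0 + (0 + 0) + (0\{a,c} + (0 + 0)) + ((a.0)\{c} + (0\{a,c} + 0\{a,b})) + a.X) :: -a-> p1, -a-> p2, -a-> p3
  p1 = 0 :: stopped
  p2 = 0\{c} :: stopped
  p3 = rec X. a.0 + (0 + 0) + (0\{a,c} + (0 + 0)) + ((a.0)\{c} + (0\{a,c} + 0\{a,b})) + a.X :: -a-> p1, -a-> p2, -a-> p3
Q's transition system — 3 states:
  q0 = rec X. a.0 + (0 + 0) + (0\{a,c} + (0 + 0)) + ((a.0)\{c} + (0\{a,c} + 0\{a,b})) + a.X :: -a-> q0, -a-> q1, -a-> q2
  q1 = 0 :: stopped
  q2 = 0\{c} :: stopped
Coarsest stable partition (strong bisimilarity classes):
  B0 = {p0, p3, q0}
  B1 = {p1, p2, q1, q2}
p0 ∈ B0, q0 ∈ B0 → same block

P ~ Q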